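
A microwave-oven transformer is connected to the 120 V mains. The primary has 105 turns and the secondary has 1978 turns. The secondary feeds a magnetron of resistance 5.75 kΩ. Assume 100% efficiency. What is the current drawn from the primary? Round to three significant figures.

V_s = V_p × N_s/N_p = 120 × 1978/105 = 2260.6 V.
I_s = V_s/R = 2260.6/5750 = 0.39314 A.
For an ideal transformer I_p N_p = I_s N_s, so I_p = 0.39314 × 1978/105 = 7.41 A.

I_p ≈ 7.41 A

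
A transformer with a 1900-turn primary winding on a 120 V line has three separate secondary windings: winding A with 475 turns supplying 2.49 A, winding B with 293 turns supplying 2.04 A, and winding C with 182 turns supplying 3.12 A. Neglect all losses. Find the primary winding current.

I_p ≈ 1.24 A

V_A = 120 × 475/1900 = 30.000 V; V_B = 120 × 293/1900 = 18.505 V; V_C = 120 × 182/1900 = 11.495 V.
P_out = V_A I_A + V_B I_B + V_C I_C = 30.000×2.49 + 18.505×2.04 + 11.495×3.12 = 74.700 + 37.751 + 35.864 = 148.31 W.
Ideal ⇒ P_in = P_out, so I_p = P_out/V_p = 148.31/120 = 1.24 A.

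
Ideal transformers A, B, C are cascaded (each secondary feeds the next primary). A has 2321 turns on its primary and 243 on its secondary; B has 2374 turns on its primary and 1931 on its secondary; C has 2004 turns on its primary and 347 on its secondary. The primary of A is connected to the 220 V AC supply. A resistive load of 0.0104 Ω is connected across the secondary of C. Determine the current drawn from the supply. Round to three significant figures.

I_supply ≈ 4.60 A

After A: V = 220.00 × 243/2321 = 23.033 V.
After B: V = 23.033 × 1931/2374 = 18.735 V.
After C: V = 18.735 × 347/2004 = 3.2440 V.
I_load = 3.2440/0.0104 = 311.93 A, so P_out = 3.2440 × 311.93 = 1011.9 W.
All ideal ⇒ P_in = P_out, so I_supply = 1011.9/220 = 4.60 A.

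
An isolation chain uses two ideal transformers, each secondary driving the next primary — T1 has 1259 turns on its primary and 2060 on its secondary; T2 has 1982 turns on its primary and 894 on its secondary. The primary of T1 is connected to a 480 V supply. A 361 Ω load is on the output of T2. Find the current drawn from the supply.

I_supply ≈ 0.724 A

After T1: V = 480.00 × 2060/1259 = 785.39 V.
After T2: V = 785.39 × 894/1982 = 354.26 V.
I_load = 354.26/361 = 0.98132 A, so P_out = 354.26 × 0.98132 = 347.64 W.
All ideal ⇒ P_in = P_out, so I_supply = 347.64/480 = 0.724 A.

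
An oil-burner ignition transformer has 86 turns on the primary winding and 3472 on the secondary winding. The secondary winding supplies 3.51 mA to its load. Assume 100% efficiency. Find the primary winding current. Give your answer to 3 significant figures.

I_p ≈ 0.142 A

For an ideal transformer I_p/I_s = N_s/N_p, so I_p = 0.00351 × 3472/86 = 0.142 A.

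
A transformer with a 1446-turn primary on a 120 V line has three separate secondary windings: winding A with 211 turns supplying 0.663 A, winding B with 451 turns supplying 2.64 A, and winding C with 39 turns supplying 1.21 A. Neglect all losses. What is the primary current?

I_p ≈ 0.953 A

V_A = 120 × 211/1446 = 17.510 V; V_B = 120 × 451/1446 = 37.427 V; V_C = 120 × 39/1446 = 3.2365 V.
P_out = V_A I_A + V_B I_B + V_C I_C = 17.510×0.663 + 37.427×2.64 + 3.2365×1.21 = 11.609 + 98.808 + 3.9162 = 114.33 W.
Ideal ⇒ P_in = P_out, so I_p = P_out/V_p = 114.33/120 = 0.953 A.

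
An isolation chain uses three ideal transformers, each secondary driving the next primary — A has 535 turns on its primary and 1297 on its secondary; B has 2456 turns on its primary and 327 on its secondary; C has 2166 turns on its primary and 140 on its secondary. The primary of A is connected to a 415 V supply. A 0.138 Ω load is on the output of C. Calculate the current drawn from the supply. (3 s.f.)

Secondary of A: V = 415.00 × 1297/535 = 1006.1 V.
Secondary of B: V = 1006.1 × 327/2456 = 133.95 V.
Secondary of C: V = 133.95 × 140/2166 = 8.6581 V.
I_load = 8.6581/0.138 = 62.740 A, so P_out = 8.6581 × 62.740 = 543.21 W.
All ideal ⇒ P_in = P_out, so I_supply = 543.21/415 = 1.31 A.

I_supply ≈ 1.31 A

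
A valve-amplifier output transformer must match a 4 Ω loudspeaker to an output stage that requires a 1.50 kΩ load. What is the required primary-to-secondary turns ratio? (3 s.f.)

N_p/N_s ≈ 19.4

Z_p/Z_s = (N_p/N_s)², so N_p/N_s = √(1500/4) = √375 = 19.4.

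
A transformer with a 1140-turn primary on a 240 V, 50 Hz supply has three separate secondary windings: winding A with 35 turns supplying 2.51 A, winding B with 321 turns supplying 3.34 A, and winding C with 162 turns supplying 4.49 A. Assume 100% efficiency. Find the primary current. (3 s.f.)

I_p ≈ 1.66 A

V_A = 240 × 35/1140 = 7.3684 V; V_B = 240 × 321/1140 = 67.579 V; V_C = 240 × 162/1140 = 34.105 V.
P_out = V_A I_A + V_B I_B + V_C I_C = 7.3684×2.51 + 67.579×3.34 + 34.105×4.49 = 18.495 + 225.71 + 153.13 = 397.34 W.
Ideal ⇒ P_in = P_out, so I_p = P_out/V_p = 397.34/240 = 1.66 A.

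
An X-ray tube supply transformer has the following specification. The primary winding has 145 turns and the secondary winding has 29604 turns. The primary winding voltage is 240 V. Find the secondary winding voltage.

V_s ≈ 49000 V

V_s/V_p = N_s/N_p, so V_s = 240 × 29604/145 = 49000 V.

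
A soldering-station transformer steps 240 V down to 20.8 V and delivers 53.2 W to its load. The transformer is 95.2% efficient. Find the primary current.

I_p ≈ 0.233 A

P_in = P_out/η = 53.2/0.952 = 55.882 W.
I_p = P_in/V_p = 55.882/240 = 0.233 A.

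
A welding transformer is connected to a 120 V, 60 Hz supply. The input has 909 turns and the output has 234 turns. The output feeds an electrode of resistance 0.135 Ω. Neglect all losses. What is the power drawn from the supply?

V_out = V_in × N_out/N_in = 120 × 234/909 = 30.891 V.
I_out = V_out/R = 30.891/0.135 = 228.82 A.
I_in = I_out × N_out/N_in = 228.82 × 234/909 = 58.905 A.
P = V_in I_in = 120 × 58.905 = 7070 W.

P ≈ 7070 W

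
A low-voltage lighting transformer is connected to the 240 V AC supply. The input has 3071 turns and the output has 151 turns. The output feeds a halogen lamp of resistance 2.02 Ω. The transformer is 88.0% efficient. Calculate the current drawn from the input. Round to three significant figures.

V_out = 240 × 151/3071 = 11.801 V.
I_out = V_out/R = 11.801/2.02 = 5.8419 A.
P_out = V_out I_out = 11.801 × 5.8419 = 68.939 W.
P_in = P_out/η = 68.939/0.880 = 78.340 W.
I_in = P_in/V_in = 78.340/240 = 0.326 A.

I_in ≈ 0.326 A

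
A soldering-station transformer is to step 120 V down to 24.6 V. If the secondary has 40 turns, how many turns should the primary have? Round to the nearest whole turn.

N_p = 195 turns

N_p/N_s = V_p/V_s, so N_p = 40 × 120/24.6 = 195.1 ≈ 195 turns.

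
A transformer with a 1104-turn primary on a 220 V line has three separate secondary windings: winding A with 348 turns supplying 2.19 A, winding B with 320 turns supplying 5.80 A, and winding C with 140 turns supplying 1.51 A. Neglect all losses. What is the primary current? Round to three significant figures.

I_p ≈ 2.56 A

V_A = 220 × 348/1104 = 69.348 V; V_B = 220 × 320/1104 = 63.768 V; V_C = 220 × 140/1104 = 27.899 V.
P_out = V_A I_A + V_B I_B + V_C I_C = 69.348×2.19 + 63.768×5.80 + 27.899×1.51 = 151.87 + 369.86 + 42.127 = 563.85 W.
Ideal ⇒ P_in = P_out, so I_p = P_out/V_p = 563.85/220 = 2.56 A.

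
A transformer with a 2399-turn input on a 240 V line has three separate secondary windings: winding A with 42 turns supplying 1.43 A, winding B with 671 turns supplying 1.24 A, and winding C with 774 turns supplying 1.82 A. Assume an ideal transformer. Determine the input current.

V_A = 240 × 42/2399 = 4.2018 V; V_B = 240 × 671/2399 = 67.128 V; V_C = 240 × 774/2399 = 77.432 V.
P_out = V_A I_A + V_B I_B + V_C I_C = 4.2018×1.43 + 67.128×1.24 + 77.432×1.82 = 6.0085 + 83.239 + 140.93 = 230.17 W.
Ideal ⇒ P_in = P_out, so I_in = P_out/V_in = 230.17/240 = 0.959 A.

I_in ≈ 0.959 A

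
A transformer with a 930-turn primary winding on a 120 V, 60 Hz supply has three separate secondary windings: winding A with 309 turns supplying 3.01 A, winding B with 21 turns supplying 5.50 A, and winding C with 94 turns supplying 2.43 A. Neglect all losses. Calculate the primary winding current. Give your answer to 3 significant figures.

I_p ≈ 1.37 A

V_A = 120 × 309/930 = 39.871 V; V_B = 120 × 21/930 = 2.7097 V; V_C = 120 × 94/930 = 12.129 V.
P_out = V_A I_A + V_B I_B + V_C I_C = 39.871×3.01 + 2.7097×5.50 + 12.129×2.43 = 120.01 + 14.903 + 29.474 = 164.39 W.
Ideal ⇒ P_in = P_out, so I_p = P_out/V_p = 164.39/120 = 1.37 A.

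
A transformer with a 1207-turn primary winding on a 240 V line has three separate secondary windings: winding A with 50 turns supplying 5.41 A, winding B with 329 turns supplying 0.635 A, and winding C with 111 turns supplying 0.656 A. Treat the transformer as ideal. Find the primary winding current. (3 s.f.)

I_p ≈ 0.458 A

V_A = 240 × 50/1207 = 9.9420 V; V_B = 240 × 329/1207 = 65.418 V; V_C = 240 × 111/1207 = 22.071 V.
P_out = V_A I_A + V_B I_B + V_C I_C = 9.9420×5.41 + 65.418×0.635 + 22.071×0.656 = 53.786 + 41.541 + 14.479 = 109.81 W.
Ideal ⇒ P_in = P_out, so I_p = P_out/V_p = 109.81/240 = 0.458 A.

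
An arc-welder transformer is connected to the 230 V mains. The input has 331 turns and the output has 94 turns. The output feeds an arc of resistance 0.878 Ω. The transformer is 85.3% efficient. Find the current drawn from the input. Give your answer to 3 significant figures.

I_in ≈ 24.8 A

V_out = 230 × 94/331 = 65.317 V.
I_out = V_out/R = 65.317/0.878 = 74.393 A.
P_out = V_out I_out = 65.317 × 74.393 = 4859.2 W.
P_in = P_out/η = 4859.2/0.853 = 5696.5 W.
I_in = P_in/V_in = 5696.5/230 = 24.8 A.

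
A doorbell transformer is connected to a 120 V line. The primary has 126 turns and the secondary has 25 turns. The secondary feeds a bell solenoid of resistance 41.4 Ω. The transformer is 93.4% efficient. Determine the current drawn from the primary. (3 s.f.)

I_p ≈ 0.122 A

V_s = 120 × 25/126 = 23.810 V.
I_s = V_s/R = 23.810/41.4 = 0.57511 A.
P_out = V_s I_s = 23.810 × 0.57511 = 13.693 W.
P_in = P_out/η = 13.693/0.934 = 14.661 W.
I_p = P_in/V_p = 14.661/120 = 0.122 A.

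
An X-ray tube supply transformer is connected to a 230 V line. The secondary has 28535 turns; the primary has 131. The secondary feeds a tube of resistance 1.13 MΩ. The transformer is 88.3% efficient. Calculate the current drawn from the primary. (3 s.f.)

V_s = 230 × 28535/131 = 50100 V.
I_s = V_s/R = 50100/(1.13×10^6) = 0.044336 A.
P_out = V_s I_s = 50100 × 0.044336 = 2221.2 W.
P_in = P_out/η = 2221.2/0.883 = 2515.5 W.
I_p = P_in/V_p = 2515.5/230 = 10.9 A.

I_p ≈ 10.9 A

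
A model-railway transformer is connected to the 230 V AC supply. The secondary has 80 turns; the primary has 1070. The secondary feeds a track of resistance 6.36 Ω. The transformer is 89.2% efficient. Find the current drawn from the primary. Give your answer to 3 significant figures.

I_p ≈ 0.227 A

V_s = 230 × 80/1070 = 17.196 V.
I_s = V_s/R = 17.196/6.36 = 2.7038 A.
P_out = V_s I_s = 17.196 × 2.7038 = 46.496 W.
P_in = P_out/η = 46.496/0.892 = 52.125 W.
I_p = P_in/V_p = 52.125/230 = 0.227 A.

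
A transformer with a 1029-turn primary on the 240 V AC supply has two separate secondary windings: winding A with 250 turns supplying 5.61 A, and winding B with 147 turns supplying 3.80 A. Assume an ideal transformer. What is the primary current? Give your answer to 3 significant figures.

V_A = 240 × 250/1029 = 58.309 V; V_B = 240 × 147/1029 = 34.286 V.
P_out = V_A I_A + V_B I_B = 58.309×5.61 + 34.286×3.80 = 327.11 + 130.29 = 457.40 W.
Ideal ⇒ P_in = P_out, so I_p = P_out/V_p = 457.40/240 = 1.91 A.

I_p ≈ 1.91 A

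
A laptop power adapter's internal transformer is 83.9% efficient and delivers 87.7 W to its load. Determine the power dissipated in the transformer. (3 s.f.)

P_in = P_out/η = 87.7/0.839 = 104.529 W.
P_loss = P_in − P_out = 104.529 − 87.7 = 16.8 W.

P_loss ≈ 16.8 W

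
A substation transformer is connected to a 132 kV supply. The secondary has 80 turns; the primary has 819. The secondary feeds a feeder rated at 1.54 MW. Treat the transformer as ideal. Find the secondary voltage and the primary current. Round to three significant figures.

V_s ≈ 12900 V, I_p ≈ 11.7 A

V_s = V_p × N_s/N_p = 132000 × 80/819 = 12894 V.
I_s = P/V_s = 1.54×10^6/12894 = 119.44 A.
I_p = I_s × N_s/N_p = 119.44 × 80/819 = 11.7 A.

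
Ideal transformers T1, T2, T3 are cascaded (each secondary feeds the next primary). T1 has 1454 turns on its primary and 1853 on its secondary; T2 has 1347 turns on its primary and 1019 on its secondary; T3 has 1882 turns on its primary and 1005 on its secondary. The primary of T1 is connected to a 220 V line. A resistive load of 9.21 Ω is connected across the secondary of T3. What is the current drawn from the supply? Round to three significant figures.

Secondary of T1: V = 220.00 × 1853/1454 = 280.37 V.
Secondary of T2: V = 280.37 × 1019/1347 = 212.10 V.
Secondary of T3: V = 212.10 × 1005/1882 = 113.26 V.
I_load = 113.26/9.21 = 12.298 A, so P_out = 113.26 × 12.298 = 1392.9 W.
All ideal ⇒ P_in = P_out, so I_supply = 1392.9/220 = 6.33 A.

I_supply ≈ 6.33 A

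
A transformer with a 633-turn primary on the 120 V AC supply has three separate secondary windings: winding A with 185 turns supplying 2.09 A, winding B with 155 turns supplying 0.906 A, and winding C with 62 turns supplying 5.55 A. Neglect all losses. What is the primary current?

V_A = 120 × 185/633 = 35.071 V; V_B = 120 × 155/633 = 29.384 V; V_C = 120 × 62/633 = 11.754 V.
P_out = V_A I_A + V_B I_B + V_C I_C = 35.071×2.09 + 29.384×0.906 + 11.754×5.55 = 73.299 + 26.622 + 65.232 = 165.15 W.
Ideal ⇒ P_in = P_out, so I_p = P_out/V_p = 165.15/120 = 1.38 A.

I_p ≈ 1.38 A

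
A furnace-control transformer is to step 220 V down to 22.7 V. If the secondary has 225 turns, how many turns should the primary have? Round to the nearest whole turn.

N_p/N_s = V_p/V_s, so N_p = 225 × 220/22.7 = 2180.6 ≈ 2181 turns.

N_p = 2181 turns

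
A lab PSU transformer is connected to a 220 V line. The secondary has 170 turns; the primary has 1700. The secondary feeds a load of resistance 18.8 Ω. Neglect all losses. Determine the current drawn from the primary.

I_p ≈ 0.117 A

V_s = V_p × N_s/N_p = 220 × 170/1700 = 22.000 V.
I_s = V_s/R = 22.000/18.8 = 1.1702 A.
For an ideal transformer I_p N_p = I_s N_s, so I_p = 1.1702 × 170/1700 = 0.117 A.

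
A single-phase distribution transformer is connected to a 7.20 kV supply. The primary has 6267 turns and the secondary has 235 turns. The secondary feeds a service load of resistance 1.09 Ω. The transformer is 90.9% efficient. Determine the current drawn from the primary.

V_s = 7200 × 235/6267 = 269.99 V.
I_s = V_s/R = 269.99/1.09 = 247.69 A.
P_out = V_s I_s = 269.99 × 247.69 = 66874 W.
P_in = P_out/η = 66874/0.909 = 73568 W.
I_p = P_in/V_p = 73568/7200 = 10.2 A.

I_p ≈ 10.2 A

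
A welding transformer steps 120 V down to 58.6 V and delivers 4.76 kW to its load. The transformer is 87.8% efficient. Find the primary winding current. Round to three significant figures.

P_in = P_out/η = 4760/0.878 = 5421.4 W.
I_p = P_in/V_p = 5421.4/120 = 45.2 A.

I_p ≈ 45.2 A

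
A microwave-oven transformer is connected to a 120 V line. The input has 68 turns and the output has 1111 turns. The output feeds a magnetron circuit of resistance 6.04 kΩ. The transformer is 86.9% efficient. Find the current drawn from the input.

V_out = 120 × 1111/68 = 1960.6 V.
I_out = V_out/R = 1960.6/6040 = 0.32460 A.
P_out = V_out I_out = 1960.6 × 0.32460 = 636.41 W.
P_in = P_out/η = 636.41/0.869 = 732.35 W.
I_in = P_in/V_in = 732.35/120 = 6.10 A.

I_in ≈ 6.10 A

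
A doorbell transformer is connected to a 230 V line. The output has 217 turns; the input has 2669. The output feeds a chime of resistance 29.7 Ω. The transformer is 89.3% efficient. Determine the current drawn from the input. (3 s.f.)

I_in ≈ 0.0573 A

V_out = 230 × 217/2669 = 18.700 V.
I_out = V_out/R = 18.700/29.7 = 0.62963 A.
P_out = V_out I_out = 18.700 × 0.62963 = 11.774 W.
P_in = P_out/η = 11.774/0.893 = 13.185 W.
I_in = P_in/V_in = 13.185/230 = 0.0573 A.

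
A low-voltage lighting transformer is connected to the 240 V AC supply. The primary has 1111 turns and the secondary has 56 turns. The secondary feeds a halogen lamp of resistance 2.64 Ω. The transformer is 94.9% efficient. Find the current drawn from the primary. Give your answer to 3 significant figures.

I_p ≈ 0.243 A

V_s = 240 × 56/1111 = 12.097 V.
I_s = V_s/R = 12.097/2.64 = 4.5823 A.
P_out = V_s I_s = 12.097 × 4.5823 = 55.433 W.
P_in = P_out/η = 55.433/0.949 = 58.412 W.
I_p = P_in/V_p = 58.412/240 = 0.243 A.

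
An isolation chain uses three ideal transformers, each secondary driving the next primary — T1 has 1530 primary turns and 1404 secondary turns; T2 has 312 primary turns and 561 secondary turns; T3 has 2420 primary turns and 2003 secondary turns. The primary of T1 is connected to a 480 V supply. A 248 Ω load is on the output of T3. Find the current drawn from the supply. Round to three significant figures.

I_supply ≈ 3.61 A

After T1: V = 480.00 × 1404/1530 = 440.47 V.
After T2: V = 440.47 × 561/312 = 792.00 V.
After T3: V = 792.00 × 2003/2420 = 655.53 V.
I_load = 655.53/248 = 2.6433 A, so P_out = 655.53 × 2.6433 = 1732.7 W.
All ideal ⇒ P_in = P_out, so I_supply = 1732.7/480 = 3.61 A.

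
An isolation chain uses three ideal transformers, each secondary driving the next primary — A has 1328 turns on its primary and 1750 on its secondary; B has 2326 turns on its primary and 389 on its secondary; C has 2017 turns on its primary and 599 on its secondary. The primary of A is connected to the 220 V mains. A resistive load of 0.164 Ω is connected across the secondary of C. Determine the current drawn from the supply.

Secondary of A: V = 220.00 × 1750/1328 = 289.91 V.
Secondary of B: V = 289.91 × 389/2326 = 48.484 V.
Secondary of C: V = 48.484 × 599/2017 = 14.399 V.
I_load = 14.399/0.164 = 87.797 A, so P_out = 14.399 × 87.797 = 1264.2 W.
All ideal ⇒ P_in = P_out, so I_supply = 1264.2/220 = 5.75 A.

I_supply ≈ 5.75 A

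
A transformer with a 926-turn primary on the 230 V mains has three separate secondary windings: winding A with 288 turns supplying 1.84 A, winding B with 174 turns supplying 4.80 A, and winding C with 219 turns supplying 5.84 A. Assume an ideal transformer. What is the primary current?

I_p ≈ 2.86 A

V_A = 230 × 288/926 = 71.533 V; V_B = 230 × 174/926 = 43.218 V; V_C = 230 × 219/926 = 54.395 V.
P_out = V_A I_A + V_B I_B + V_C I_C = 71.533×1.84 + 43.218×4.80 + 54.395×5.84 = 131.62 + 207.45 + 317.67 = 656.74 W.
Ideal ⇒ P_in = P_out, so I_p = P_out/V_p = 656.74/230 = 2.86 A.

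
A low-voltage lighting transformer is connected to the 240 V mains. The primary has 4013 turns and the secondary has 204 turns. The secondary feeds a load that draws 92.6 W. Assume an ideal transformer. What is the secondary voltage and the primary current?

V_s ≈ 12.2 V, I_p ≈ 0.386 A

V_s = V_p × N_s/N_p = 240 × 204/4013 = 12.200 V.
I_s = P/V_s = 92.6/12.200 = 7.5899 A.
I_p = I_s × N_s/N_p = 7.5899 × 204/4013 = 0.386 A.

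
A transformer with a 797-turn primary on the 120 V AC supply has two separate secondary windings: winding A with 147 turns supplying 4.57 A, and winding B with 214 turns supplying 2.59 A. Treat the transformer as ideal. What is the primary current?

V_A = 120 × 147/797 = 22.133 V; V_B = 120 × 214/797 = 32.221 V.
P_out = V_A I_A + V_B I_B = 22.133×4.57 + 32.221×2.59 = 101.15 + 83.452 = 184.60 W.
Ideal ⇒ P_in = P_out, so I_p = P_out/V_p = 184.60/120 = 1.54 A.

I_p ≈ 1.54 A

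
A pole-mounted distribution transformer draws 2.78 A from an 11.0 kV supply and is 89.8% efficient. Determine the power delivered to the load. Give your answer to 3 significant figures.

P_out ≈ 27500 W

P_in = V_p I_p = 11000 × 2.78 = 30580 W.
P_out = η P_in = 0.898 × 30580 = 27500 W.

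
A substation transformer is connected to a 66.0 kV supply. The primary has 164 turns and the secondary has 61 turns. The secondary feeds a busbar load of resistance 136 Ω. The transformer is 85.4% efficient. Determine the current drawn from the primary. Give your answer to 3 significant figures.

V_s = 66000 × 61/164 = 24549 V.
I_s = V_s/R = 24549/136 = 180.51 A.
P_out = V_s I_s = 24549 × 180.51 = 4.4312×10^6 W.
P_in = P_out/η = 4.4312×10^6/0.854 = 5.1888×10^6 W.
I_p = P_in/V_p = 5.1888×10^6/66000 = 78.6 A.

I_p ≈ 78.6 A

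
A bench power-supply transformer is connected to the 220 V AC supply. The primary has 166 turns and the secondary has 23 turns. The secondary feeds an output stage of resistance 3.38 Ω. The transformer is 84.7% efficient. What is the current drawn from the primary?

V_s = 220 × 23/166 = 30.482 V.
I_s = V_s/R = 30.482/3.38 = 9.0183 A.
P_out = V_s I_s = 30.482 × 9.0183 = 274.90 W.
P_in = P_out/η = 274.90/0.847 = 324.55 W.
I_p = P_in/V_p = 324.55/220 = 1.48 A.

I_p ≈ 1.48 A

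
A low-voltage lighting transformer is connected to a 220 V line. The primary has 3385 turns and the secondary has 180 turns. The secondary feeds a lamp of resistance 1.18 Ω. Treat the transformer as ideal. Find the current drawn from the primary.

I_p ≈ 0.527 A

V_s = V_p × N_s/N_p = 220 × 180/3385 = 11.699 V.
I_s = V_s/R = 11.699/1.18 = 9.9141 A.
For an ideal transformer I_p N_p = I_s N_s, so I_p = 9.9141 × 180/3385 = 0.527 A.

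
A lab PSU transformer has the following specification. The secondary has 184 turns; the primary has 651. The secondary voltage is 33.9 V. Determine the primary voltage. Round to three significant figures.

V_p ≈ 120 V

V_p/V_s = N_p/N_s, so V_p = 33.9 × 651/184 = 120 V.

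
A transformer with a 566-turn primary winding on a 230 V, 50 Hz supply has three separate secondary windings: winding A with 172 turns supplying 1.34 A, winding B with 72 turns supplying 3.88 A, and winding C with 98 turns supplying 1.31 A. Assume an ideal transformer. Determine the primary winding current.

I_p ≈ 1.13 A

V_A = 230 × 172/566 = 69.894 V; V_B = 230 × 72/566 = 29.258 V; V_C = 230 × 98/566 = 39.823 V.
P_out = V_A I_A + V_B I_B + V_C I_C = 69.894×1.34 + 29.258×3.88 + 39.823×1.31 = 93.658 + 113.52 + 52.169 = 259.35 W.
Ideal ⇒ P_in = P_out, so I_p = P_out/V_p = 259.35/230 = 1.13 A.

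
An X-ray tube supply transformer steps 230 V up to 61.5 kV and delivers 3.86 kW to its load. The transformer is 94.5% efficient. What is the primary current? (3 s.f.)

P_in = P_out/η = 3860/0.945 = 4084.7 W.
I_p = P_in/V_p = 4084.7/230 = 17.8 A.

I_p ≈ 17.8 A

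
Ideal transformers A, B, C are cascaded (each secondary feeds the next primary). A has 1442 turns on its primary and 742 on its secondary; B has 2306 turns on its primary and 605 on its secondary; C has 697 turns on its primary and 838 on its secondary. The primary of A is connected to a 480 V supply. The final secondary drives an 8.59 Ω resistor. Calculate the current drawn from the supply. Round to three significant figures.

I_supply ≈ 1.47 A

Secondary of A: V = 480.00 × 742/1442 = 246.99 V.
Secondary of B: V = 246.99 × 605/2306 = 64.800 V.
Secondary of C: V = 64.800 × 838/697 = 77.909 V.
I_load = 77.909/8.59 = 9.0697 A, so P_out = 77.909 × 9.0697 = 706.61 W.
All ideal ⇒ P_in = P_out, so I_supply = 706.61/480 = 1.47 A.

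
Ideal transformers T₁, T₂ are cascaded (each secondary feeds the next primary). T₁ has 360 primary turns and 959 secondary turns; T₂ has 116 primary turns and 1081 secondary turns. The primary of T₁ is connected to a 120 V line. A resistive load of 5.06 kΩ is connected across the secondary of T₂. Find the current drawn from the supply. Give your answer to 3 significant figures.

I_supply ≈ 14.6 A

Secondary of T₁: V = 120.00 × 959/360 = 319.67 V.
Secondary of T₂: V = 319.67 × 1081/116 = 2979.0 V.
I_load = 2979.0/5060 = 0.58873 A, so P_out = 2979.0 × 0.58873 = 1753.8 W.
All ideal ⇒ P_in = P_out, so I_supply = 1753.8/120 = 14.6 A.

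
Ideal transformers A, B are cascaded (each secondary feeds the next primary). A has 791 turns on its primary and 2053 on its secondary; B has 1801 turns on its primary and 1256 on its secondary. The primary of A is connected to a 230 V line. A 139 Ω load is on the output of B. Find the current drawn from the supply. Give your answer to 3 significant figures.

After A: V = 230.00 × 2053/791 = 596.95 V.
After B: V = 596.95 × 1256/1801 = 416.31 V.
I_load = 416.31/139 = 2.9950 A, so P_out = 416.31 × 2.9950 = 1246.9 W.
All ideal ⇒ P_in = P_out, so I_supply = 1246.9/230 = 5.42 A.

I_supply ≈ 5.42 A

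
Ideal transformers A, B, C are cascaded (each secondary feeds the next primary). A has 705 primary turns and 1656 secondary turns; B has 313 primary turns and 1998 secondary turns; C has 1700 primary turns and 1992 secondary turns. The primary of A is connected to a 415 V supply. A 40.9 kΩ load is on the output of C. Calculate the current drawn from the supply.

I_supply ≈ 3.13 A

Secondary of A: V = 415.00 × 1656/705 = 974.81 V.
Secondary of B: V = 974.81 × 1998/313 = 6222.6 V.
Secondary of C: V = 6222.6 × 1992/1700 = 7291.4 V.
I_load = 7291.4/40900 = 0.17827 A, so P_out = 7291.4 × 0.17827 = 1299.9 W.
All ideal ⇒ P_in = P_out, so I_supply = 1299.9/415 = 3.13 A.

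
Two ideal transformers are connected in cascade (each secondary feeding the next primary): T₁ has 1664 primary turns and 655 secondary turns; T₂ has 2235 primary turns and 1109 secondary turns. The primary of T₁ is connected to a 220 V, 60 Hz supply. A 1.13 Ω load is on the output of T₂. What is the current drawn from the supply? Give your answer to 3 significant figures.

I_supply ≈ 7.43 A

After T₁: V = 220.00 × 655/1664 = 86.599 V.
After T₂: V = 86.599 × 1109/2235 = 42.970 V.
I_load = 42.970/1.13 = 38.026 A, so P_out = 42.970 × 38.026 = 1634.0 W.
All ideal ⇒ P_in = P_out, so I_supply = 1634.0/220 = 7.43 A.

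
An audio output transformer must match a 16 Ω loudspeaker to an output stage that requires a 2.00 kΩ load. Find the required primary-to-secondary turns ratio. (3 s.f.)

N_p/N_s ≈ 11.2

Z_p/Z_s = (N_p/N_s)², so N_p/N_s = √(2000/16) = √125 = 11.2.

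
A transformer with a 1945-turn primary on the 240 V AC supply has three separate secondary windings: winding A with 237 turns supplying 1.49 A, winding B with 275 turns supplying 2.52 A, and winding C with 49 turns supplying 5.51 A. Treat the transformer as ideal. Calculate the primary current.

I_p ≈ 0.677 A

V_A = 240 × 237/1945 = 29.244 V; V_B = 240 × 275/1945 = 33.933 V; V_C = 240 × 49/1945 = 6.0463 V.
P_out = V_A I_A + V_B I_B + V_C I_C = 29.244×1.49 + 33.933×2.52 + 6.0463×5.51 = 43.574 + 85.512 + 33.315 = 162.40 W.
Ideal ⇒ P_in = P_out, so I_p = P_out/V_p = 162.40/240 = 0.677 A.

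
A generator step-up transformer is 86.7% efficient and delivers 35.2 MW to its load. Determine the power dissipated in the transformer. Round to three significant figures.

P_loss ≈ 5.40×10^6 W

P_in = P_out/η = 3.52×10^7/0.867 = 4.05998×10^7 W.
P_loss = P_in − P_out = 4.05998×10^7 − 3.52×10^7 = 5.40×10^6 W.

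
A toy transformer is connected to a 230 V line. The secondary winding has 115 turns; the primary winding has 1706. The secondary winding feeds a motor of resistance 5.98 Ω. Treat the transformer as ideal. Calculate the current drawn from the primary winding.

I_p ≈ 0.175 A

V_s = V_p × N_s/N_p = 230 × 115/1706 = 15.504 V.
I_s = V_s/R = 15.504/5.98 = 2.5927 A.
For an ideal transformer I_p N_p = I_s N_s, so I_p = 2.5927 × 115/1706 = 0.175 A.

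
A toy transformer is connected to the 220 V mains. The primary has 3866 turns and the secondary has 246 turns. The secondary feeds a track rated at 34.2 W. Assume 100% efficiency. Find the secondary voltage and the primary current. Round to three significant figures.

V_s ≈ 14.0 V, I_p ≈ 0.155 A

V_s = V_p × N_s/N_p = 220 × 246/3866 = 13.999 V.
I_s = P/V_s = 34.2/13.999 = 2.4430 A.
I_p = I_s × N_s/N_p = 2.4430 × 246/3866 = 0.155 A.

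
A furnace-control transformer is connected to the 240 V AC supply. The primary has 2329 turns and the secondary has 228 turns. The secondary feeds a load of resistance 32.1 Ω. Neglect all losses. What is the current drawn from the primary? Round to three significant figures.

V_s = V_p × N_s/N_p = 240 × 228/2329 = 23.495 V.
I_s = V_s/R = 23.495/32.1 = 0.73193 A.
For an ideal transformer I_p N_p = I_s N_s, so I_p = 0.73193 × 228/2329 = 0.0717 A.

I_p ≈ 0.0717 A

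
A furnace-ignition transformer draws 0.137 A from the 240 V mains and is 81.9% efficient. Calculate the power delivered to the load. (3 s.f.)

P_in = V_p I_p = 240 × 0.137 = 32.880 W.
P_out = η P_in = 0.819 × 32.880 = 26.9 W.

P_out ≈ 26.9 W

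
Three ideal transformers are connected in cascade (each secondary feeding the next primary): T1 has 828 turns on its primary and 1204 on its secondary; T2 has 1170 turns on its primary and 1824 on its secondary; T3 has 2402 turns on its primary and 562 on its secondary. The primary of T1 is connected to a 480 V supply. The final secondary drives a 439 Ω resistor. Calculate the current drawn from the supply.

After T1: V = 480.00 × 1204/828 = 697.97 V.
After T2: V = 697.97 × 1824/1170 = 1088.1 V.
After T3: V = 1088.1 × 562/2402 = 254.59 V.
I_load = 254.59/439 = 0.57993 A, so P_out = 254.59 × 0.57993 = 147.64 W.
All ideal ⇒ P_in = P_out, so I_supply = 147.64/480 = 0.308 A.

I_supply ≈ 0.308 A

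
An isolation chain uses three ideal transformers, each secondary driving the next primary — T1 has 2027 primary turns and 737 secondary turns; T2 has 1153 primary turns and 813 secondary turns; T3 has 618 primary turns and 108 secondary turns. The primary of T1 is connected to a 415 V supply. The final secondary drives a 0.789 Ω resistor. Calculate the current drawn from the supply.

I_supply ≈ 1.06 A

Secondary of T1: V = 415.00 × 737/2027 = 150.89 V.
Secondary of T2: V = 150.89 × 813/1153 = 106.40 V.
Secondary of T3: V = 106.40 × 108/618 = 18.593 V.
I_load = 18.593/0.789 = 23.566 A, so P_out = 18.593 × 23.566 = 438.17 W.
All ideal ⇒ P_in = P_out, so I_supply = 438.17/415 = 1.06 A.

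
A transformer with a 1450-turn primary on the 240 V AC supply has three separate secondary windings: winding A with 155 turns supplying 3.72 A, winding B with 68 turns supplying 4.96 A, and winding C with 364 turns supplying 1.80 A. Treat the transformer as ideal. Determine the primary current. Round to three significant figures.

I_p ≈ 1.08 A

V_A = 240 × 155/1450 = 25.655 V; V_B = 240 × 68/1450 = 11.255 V; V_C = 240 × 364/1450 = 60.248 V.
P_out = V_A I_A + V_B I_B + V_C I_C = 25.655×3.72 + 11.255×4.96 + 60.248×1.80 = 95.437 + 55.826 + 108.45 = 259.71 W.
Ideal ⇒ P_in = P_out, so I_p = P_out/V_p = 259.71/240 = 1.08 A.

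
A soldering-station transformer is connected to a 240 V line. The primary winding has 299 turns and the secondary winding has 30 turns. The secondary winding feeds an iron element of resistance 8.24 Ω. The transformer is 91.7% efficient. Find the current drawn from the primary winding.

V_s = 240 × 30/299 = 24.080 V.
I_s = V_s/R = 24.080/8.24 = 2.9224 A.
P_out = V_s I_s = 24.080 × 2.9224 = 70.371 W.
P_in = P_out/η = 70.371/0.917 = 76.741 W.
I_p = P_in/V_p = 76.741/240 = 0.320 A.

I_p ≈ 0.320 A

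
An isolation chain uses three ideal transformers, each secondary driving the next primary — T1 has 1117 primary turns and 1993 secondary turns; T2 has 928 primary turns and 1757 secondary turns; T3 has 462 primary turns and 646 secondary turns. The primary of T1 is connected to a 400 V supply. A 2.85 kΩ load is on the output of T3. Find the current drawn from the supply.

After T1: V = 400.00 × 1993/1117 = 713.70 V.
After T2: V = 713.70 × 1757/928 = 1351.3 V.
After T3: V = 1351.3 × 646/462 = 1889.4 V.
I_load = 1889.4/2850 = 0.66295 A, so P_out = 1889.4 × 0.66295 = 1252.6 W.
All ideal ⇒ P_in = P_out, so I_supply = 1252.6/400 = 3.13 A.

I_supply ≈ 3.13 A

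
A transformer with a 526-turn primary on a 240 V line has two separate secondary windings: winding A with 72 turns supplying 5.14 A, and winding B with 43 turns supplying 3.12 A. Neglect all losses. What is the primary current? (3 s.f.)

I_p ≈ 0.959 A

V_A = 240 × 72/526 = 32.852 V; V_B = 240 × 43/526 = 19.620 V.
P_out = V_A I_A + V_B I_B = 32.852×5.14 + 19.620×3.12 = 168.86 + 61.214 = 230.07 W.
Ideal ⇒ P_in = P_out, so I_p = P_out/V_p = 230.07/240 = 0.959 A.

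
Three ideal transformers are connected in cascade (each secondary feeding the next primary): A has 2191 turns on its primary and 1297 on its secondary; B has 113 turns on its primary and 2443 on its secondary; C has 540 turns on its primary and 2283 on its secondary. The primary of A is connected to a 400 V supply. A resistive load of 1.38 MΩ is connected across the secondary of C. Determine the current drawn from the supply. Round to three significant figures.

Secondary of A: V = 400.00 × 1297/2191 = 236.79 V.
Secondary of B: V = 236.79 × 2443/113 = 5119.2 V.
Secondary of C: V = 5119.2 × 2283/540 = 21643 V.
I_load = 21643/(1.38×10^6) = 0.015683 A, so P_out = 21643 × 0.015683 = 339.43 W.
All ideal ⇒ P_in = P_out, so I_supply = 339.43/400 = 0.849 A.

I_supply ≈ 0.849 A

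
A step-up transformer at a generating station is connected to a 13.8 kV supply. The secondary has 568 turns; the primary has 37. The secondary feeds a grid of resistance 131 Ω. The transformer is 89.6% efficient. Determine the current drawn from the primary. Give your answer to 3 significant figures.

V_s = 13800 × 568/37 = 211850 V.
I_s = V_s/R = 211850/131 = 1617.2 A.
P_out = V_s I_s = 211850 × 1617.2 = 3.4259×10^8 W.
P_in = P_out/η = 3.4259×10^8/0.896 = 3.8236×10^8 W.
I_p = P_in/V_p = 3.8236×10^8/13800 = 27700 A.

I_p ≈ 27700 A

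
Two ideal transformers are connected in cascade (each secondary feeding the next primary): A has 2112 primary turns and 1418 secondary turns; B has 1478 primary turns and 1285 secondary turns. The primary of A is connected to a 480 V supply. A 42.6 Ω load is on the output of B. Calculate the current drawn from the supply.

After A: V = 480.00 × 1418/2112 = 322.27 V.
After B: V = 322.27 × 1285/1478 = 280.19 V.
I_load = 280.19/42.6 = 6.5772 A, so P_out = 280.19 × 6.5772 = 1842.9 W.
All ideal ⇒ P_in = P_out, so I_supply = 1842.9/480 = 3.84 A.

I_supply ≈ 3.84 A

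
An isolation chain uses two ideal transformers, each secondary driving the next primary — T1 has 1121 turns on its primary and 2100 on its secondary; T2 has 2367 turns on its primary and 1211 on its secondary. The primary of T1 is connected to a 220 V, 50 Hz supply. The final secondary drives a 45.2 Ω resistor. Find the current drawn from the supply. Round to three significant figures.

I_supply ≈ 4.47 A

Secondary of T1: V = 220.00 × 2100/1121 = 412.13 V.
Secondary of T2: V = 412.13 × 1211/2367 = 210.85 V.
I_load = 210.85/45.2 = 4.6649 A, so P_out = 210.85 × 4.6649 = 983.62 W.
All ideal ⇒ P_in = P_out, so I_supply = 983.62/220 = 4.47 A.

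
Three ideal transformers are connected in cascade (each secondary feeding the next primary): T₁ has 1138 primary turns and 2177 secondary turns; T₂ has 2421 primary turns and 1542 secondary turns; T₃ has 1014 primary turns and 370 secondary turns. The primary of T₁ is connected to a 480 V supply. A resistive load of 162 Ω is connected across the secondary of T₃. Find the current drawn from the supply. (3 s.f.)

Secondary of T₁: V = 480.00 × 2177/1138 = 918.24 V.
Secondary of T₂: V = 918.24 × 1542/2421 = 584.85 V.
Secondary of T₃: V = 584.85 × 370/1014 = 213.41 V.
I_load = 213.41/162 = 1.3173 A, so P_out = 213.41 × 1.3173 = 281.13 W.
All ideal ⇒ P_in = P_out, so I_supply = 281.13/480 = 0.586 A.

I_supply ≈ 0.586 A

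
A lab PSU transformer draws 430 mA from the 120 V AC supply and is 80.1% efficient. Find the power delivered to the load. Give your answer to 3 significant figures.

P_out ≈ 41.3 W

P_in = V_p I_p = 120 × 0.430 = 51.600 W.
P_out = η P_in = 0.801 × 51.600 = 41.3 W.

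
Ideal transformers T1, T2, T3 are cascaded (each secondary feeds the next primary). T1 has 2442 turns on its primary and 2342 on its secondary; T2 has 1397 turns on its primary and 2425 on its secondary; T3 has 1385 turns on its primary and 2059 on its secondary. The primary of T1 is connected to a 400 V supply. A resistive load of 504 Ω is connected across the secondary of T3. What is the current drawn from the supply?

I_supply ≈ 4.86 A

Secondary of T1: V = 400.00 × 2342/2442 = 383.62 V.
Secondary of T2: V = 383.62 × 2425/1397 = 665.91 V.
Secondary of T3: V = 665.91 × 2059/1385 = 989.97 V.
I_load = 989.97/504 = 1.9642 A, so P_out = 989.97 × 1.9642 = 1944.5 W.
All ideal ⇒ P_in = P_out, so I_supply = 1944.5/400 = 4.86 A.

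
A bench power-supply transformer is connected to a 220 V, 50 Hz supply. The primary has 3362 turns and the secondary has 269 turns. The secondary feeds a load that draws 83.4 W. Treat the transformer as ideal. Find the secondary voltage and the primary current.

V_s ≈ 17.6 V, I_p ≈ 0.379 A

V_s = V_p × N_s/N_p = 220 × 269/3362 = 17.603 V.
I_s = P/V_s = 83.4/17.603 = 4.7379 A.
I_p = I_s × N_s/N_p = 4.7379 × 269/3362 = 0.379 A.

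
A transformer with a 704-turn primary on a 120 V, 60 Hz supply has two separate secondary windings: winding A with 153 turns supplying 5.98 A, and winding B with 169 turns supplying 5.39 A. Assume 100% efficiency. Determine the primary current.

I_p ≈ 2.59 A

V_A = 120 × 153/704 = 26.080 V; V_B = 120 × 169/704 = 28.807 V.
P_out = V_A I_A + V_B I_B = 26.080×5.98 + 28.807×5.39 = 155.96 + 155.27 = 311.22 W.
Ideal ⇒ P_in = P_out, so I_p = P_out/V_p = 311.22/120 = 2.59 A.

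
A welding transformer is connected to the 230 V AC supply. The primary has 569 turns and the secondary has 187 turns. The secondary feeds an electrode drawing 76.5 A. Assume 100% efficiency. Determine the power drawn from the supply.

I_p = I_s × N_s/N_p = 76.5 × 187/569 = 25.141 A.
P = V_p I_p = 230 × 25.141 = 5780 W.

P ≈ 5780 W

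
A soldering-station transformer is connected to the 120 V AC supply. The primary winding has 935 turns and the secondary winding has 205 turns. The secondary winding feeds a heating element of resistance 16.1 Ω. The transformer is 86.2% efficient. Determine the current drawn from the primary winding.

V_s = 120 × 205/935 = 26.310 V.
I_s = V_s/R = 26.310/16.1 = 1.6342 A.
P_out = V_s I_s = 26.310 × 1.6342 = 42.995 W.
P_in = P_out/η = 42.995/0.862 = 49.879 W.
I_p = P_in/V_p = 49.879/120 = 0.416 A.

I_p ≈ 0.416 A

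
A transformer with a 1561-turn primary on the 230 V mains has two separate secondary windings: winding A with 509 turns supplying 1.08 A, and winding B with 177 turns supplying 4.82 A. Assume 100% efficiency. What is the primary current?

V_A = 230 × 509/1561 = 74.997 V; V_B = 230 × 177/1561 = 26.079 V.
P_out = V_A I_A + V_B I_B = 74.997×1.08 + 26.079×4.82 = 80.997 + 125.70 = 206.70 W.
Ideal ⇒ P_in = P_out, so I_p = P_out/V_p = 206.70/230 = 0.899 A.

I_p ≈ 0.899 A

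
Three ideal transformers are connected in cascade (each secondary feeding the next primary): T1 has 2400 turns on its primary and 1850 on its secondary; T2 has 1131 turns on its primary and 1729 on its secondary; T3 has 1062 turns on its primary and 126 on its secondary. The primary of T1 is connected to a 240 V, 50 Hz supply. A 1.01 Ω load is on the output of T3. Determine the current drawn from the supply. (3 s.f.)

I_supply ≈ 4.64 A

Secondary of T1: V = 240.00 × 1850/2400 = 185.00 V.
Secondary of T2: V = 185.00 × 1729/1131 = 282.82 V.
Secondary of T3: V = 282.82 × 126/1062 = 33.554 V.
I_load = 33.554/1.01 = 33.222 A, so P_out = 33.554 × 33.222 = 1114.8 W.
All ideal ⇒ P_in = P_out, so I_supply = 1114.8/240 = 4.64 A.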